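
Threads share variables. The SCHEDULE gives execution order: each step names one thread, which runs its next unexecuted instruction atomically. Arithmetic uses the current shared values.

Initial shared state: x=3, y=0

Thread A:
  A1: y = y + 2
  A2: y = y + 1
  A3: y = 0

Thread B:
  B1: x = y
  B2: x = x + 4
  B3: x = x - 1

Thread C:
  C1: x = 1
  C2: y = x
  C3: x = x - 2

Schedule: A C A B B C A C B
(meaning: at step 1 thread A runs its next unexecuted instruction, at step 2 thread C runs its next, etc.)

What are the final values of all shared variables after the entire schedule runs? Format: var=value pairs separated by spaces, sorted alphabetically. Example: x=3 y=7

Step 1: thread A executes A1 (y = y + 2). Shared: x=3 y=2. PCs: A@1 B@0 C@0
Step 2: thread C executes C1 (x = 1). Shared: x=1 y=2. PCs: A@1 B@0 C@1
Step 3: thread A executes A2 (y = y + 1). Shared: x=1 y=3. PCs: A@2 B@0 C@1
Step 4: thread B executes B1 (x = y). Shared: x=3 y=3. PCs: A@2 B@1 C@1
Step 5: thread B executes B2 (x = x + 4). Shared: x=7 y=3. PCs: A@2 B@2 C@1
Step 6: thread C executes C2 (y = x). Shared: x=7 y=7. PCs: A@2 B@2 C@2
Step 7: thread A executes A3 (y = 0). Shared: x=7 y=0. PCs: A@3 B@2 C@2
Step 8: thread C executes C3 (x = x - 2). Shared: x=5 y=0. PCs: A@3 B@2 C@3
Step 9: thread B executes B3 (x = x - 1). Shared: x=4 y=0. PCs: A@3 B@3 C@3

Answer: x=4 y=0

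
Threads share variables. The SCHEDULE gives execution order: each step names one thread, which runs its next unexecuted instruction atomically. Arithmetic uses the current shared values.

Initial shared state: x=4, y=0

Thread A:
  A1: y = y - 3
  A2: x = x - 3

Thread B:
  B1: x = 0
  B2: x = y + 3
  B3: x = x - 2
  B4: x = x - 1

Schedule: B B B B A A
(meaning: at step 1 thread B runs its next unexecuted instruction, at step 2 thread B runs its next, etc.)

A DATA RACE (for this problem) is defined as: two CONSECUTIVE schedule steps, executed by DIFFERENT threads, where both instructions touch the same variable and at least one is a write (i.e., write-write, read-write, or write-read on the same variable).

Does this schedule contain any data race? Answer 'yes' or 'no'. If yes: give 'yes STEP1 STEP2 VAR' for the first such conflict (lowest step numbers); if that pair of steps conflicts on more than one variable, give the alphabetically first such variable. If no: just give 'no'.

Steps 1,2: same thread (B). No race.
Steps 2,3: same thread (B). No race.
Steps 3,4: same thread (B). No race.
Steps 4,5: B(r=x,w=x) vs A(r=y,w=y). No conflict.
Steps 5,6: same thread (A). No race.

Answer: no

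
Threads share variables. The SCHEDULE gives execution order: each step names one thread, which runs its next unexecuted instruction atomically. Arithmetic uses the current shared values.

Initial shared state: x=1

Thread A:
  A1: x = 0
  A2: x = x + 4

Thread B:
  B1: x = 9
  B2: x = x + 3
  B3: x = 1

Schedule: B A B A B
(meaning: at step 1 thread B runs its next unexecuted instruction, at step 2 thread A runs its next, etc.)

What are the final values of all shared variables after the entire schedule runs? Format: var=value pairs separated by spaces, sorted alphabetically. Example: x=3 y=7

Step 1: thread B executes B1 (x = 9). Shared: x=9. PCs: A@0 B@1
Step 2: thread A executes A1 (x = 0). Shared: x=0. PCs: A@1 B@1
Step 3: thread B executes B2 (x = x + 3). Shared: x=3. PCs: A@1 B@2
Step 4: thread A executes A2 (x = x + 4). Shared: x=7. PCs: A@2 B@2
Step 5: thread B executes B3 (x = 1). Shared: x=1. PCs: A@2 B@3

Answer: x=1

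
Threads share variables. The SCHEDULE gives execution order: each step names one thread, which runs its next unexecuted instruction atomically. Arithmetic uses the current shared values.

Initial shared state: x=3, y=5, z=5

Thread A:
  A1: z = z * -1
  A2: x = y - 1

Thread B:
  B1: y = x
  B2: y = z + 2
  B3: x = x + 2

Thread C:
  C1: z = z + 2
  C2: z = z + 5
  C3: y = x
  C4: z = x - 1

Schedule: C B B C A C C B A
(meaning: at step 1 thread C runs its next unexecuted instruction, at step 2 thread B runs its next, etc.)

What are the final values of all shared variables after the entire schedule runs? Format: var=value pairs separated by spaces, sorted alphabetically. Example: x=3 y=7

Answer: x=2 y=3 z=2

Derivation:
Step 1: thread C executes C1 (z = z + 2). Shared: x=3 y=5 z=7. PCs: A@0 B@0 C@1
Step 2: thread B executes B1 (y = x). Shared: x=3 y=3 z=7. PCs: A@0 B@1 C@1
Step 3: thread B executes B2 (y = z + 2). Shared: x=3 y=9 z=7. PCs: A@0 B@2 C@1
Step 4: thread C executes C2 (z = z + 5). Shared: x=3 y=9 z=12. PCs: A@0 B@2 C@2
Step 5: thread A executes A1 (z = z * -1). Shared: x=3 y=9 z=-12. PCs: A@1 B@2 C@2
Step 6: thread C executes C3 (y = x). Shared: x=3 y=3 z=-12. PCs: A@1 B@2 C@3
Step 7: thread C executes C4 (z = x - 1). Shared: x=3 y=3 z=2. PCs: A@1 B@2 C@4
Step 8: thread B executes B3 (x = x + 2). Shared: x=5 y=3 z=2. PCs: A@1 B@3 C@4
Step 9: thread A executes A2 (x = y - 1). Shared: x=2 y=3 z=2. PCs: A@2 B@3 C@4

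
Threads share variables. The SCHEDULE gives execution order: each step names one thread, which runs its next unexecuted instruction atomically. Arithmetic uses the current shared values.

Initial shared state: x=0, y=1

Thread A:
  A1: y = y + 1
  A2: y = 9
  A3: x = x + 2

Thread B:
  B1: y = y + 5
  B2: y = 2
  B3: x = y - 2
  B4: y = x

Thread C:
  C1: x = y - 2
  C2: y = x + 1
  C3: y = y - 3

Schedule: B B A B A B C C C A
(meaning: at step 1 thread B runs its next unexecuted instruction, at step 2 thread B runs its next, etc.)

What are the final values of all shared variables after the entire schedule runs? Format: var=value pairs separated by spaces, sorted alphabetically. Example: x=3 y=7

Answer: x=1 y=-3

Derivation:
Step 1: thread B executes B1 (y = y + 5). Shared: x=0 y=6. PCs: A@0 B@1 C@0
Step 2: thread B executes B2 (y = 2). Shared: x=0 y=2. PCs: A@0 B@2 C@0
Step 3: thread A executes A1 (y = y + 1). Shared: x=0 y=3. PCs: A@1 B@2 C@0
Step 4: thread B executes B3 (x = y - 2). Shared: x=1 y=3. PCs: A@1 B@3 C@0
Step 5: thread A executes A2 (y = 9). Shared: x=1 y=9. PCs: A@2 B@3 C@0
Step 6: thread B executes B4 (y = x). Shared: x=1 y=1. PCs: A@2 B@4 C@0
Step 7: thread C executes C1 (x = y - 2). Shared: x=-1 y=1. PCs: A@2 B@4 C@1
Step 8: thread C executes C2 (y = x + 1). Shared: x=-1 y=0. PCs: A@2 B@4 C@2
Step 9: thread C executes C3 (y = y - 3). Shared: x=-1 y=-3. PCs: A@2 B@4 C@3
Step 10: thread A executes A3 (x = x + 2). Shared: x=1 y=-3. PCs: A@3 B@4 C@3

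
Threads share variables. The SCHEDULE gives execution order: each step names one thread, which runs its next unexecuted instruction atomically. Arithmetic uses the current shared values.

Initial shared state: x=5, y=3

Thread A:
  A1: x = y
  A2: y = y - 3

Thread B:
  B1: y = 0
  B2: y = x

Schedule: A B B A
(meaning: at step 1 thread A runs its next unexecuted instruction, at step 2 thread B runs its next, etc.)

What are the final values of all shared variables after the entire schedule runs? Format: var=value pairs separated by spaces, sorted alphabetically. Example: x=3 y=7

Step 1: thread A executes A1 (x = y). Shared: x=3 y=3. PCs: A@1 B@0
Step 2: thread B executes B1 (y = 0). Shared: x=3 y=0. PCs: A@1 B@1
Step 3: thread B executes B2 (y = x). Shared: x=3 y=3. PCs: A@1 B@2
Step 4: thread A executes A2 (y = y - 3). Shared: x=3 y=0. PCs: A@2 B@2

Answer: x=3 y=0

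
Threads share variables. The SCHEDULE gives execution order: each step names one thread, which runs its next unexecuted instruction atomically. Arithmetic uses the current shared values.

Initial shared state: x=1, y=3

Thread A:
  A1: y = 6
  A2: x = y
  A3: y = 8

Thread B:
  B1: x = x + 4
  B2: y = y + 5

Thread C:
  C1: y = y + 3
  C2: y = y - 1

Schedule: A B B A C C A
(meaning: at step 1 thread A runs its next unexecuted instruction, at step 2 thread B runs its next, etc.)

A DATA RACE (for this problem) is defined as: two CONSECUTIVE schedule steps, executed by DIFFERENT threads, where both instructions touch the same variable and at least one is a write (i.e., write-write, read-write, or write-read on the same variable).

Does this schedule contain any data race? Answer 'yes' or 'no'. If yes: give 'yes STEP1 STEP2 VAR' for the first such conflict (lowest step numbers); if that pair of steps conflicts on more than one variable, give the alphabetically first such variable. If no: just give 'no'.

Answer: yes 3 4 y

Derivation:
Steps 1,2: A(r=-,w=y) vs B(r=x,w=x). No conflict.
Steps 2,3: same thread (B). No race.
Steps 3,4: B(y = y + 5) vs A(x = y). RACE on y (W-R).
Steps 4,5: A(x = y) vs C(y = y + 3). RACE on y (R-W).
Steps 5,6: same thread (C). No race.
Steps 6,7: C(y = y - 1) vs A(y = 8). RACE on y (W-W).
First conflict at steps 3,4.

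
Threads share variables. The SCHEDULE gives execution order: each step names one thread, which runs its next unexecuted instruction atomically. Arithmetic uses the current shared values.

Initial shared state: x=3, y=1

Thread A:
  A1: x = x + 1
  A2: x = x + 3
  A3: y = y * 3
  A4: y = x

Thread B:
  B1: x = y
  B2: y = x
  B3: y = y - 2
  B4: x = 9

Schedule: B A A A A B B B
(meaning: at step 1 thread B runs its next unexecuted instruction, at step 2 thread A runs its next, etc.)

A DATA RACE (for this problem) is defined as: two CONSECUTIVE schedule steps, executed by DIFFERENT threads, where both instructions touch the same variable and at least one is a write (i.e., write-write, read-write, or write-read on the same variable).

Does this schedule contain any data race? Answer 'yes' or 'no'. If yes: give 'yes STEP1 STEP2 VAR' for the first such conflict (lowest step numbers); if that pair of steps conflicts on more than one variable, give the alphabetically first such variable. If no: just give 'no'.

Steps 1,2: B(x = y) vs A(x = x + 1). RACE on x (W-W).
Steps 2,3: same thread (A). No race.
Steps 3,4: same thread (A). No race.
Steps 4,5: same thread (A). No race.
Steps 5,6: A(y = x) vs B(y = x). RACE on y (W-W).
Steps 6,7: same thread (B). No race.
Steps 7,8: same thread (B). No race.
First conflict at steps 1,2.

Answer: yes 1 2 x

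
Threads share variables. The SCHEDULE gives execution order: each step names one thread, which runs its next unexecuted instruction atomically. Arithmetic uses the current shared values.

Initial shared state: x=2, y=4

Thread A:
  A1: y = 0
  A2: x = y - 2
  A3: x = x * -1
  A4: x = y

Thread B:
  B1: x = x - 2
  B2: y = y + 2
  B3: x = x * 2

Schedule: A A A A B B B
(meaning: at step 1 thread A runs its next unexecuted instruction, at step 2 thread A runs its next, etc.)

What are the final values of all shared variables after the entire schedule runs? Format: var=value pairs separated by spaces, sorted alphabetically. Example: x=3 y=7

Answer: x=-4 y=2

Derivation:
Step 1: thread A executes A1 (y = 0). Shared: x=2 y=0. PCs: A@1 B@0
Step 2: thread A executes A2 (x = y - 2). Shared: x=-2 y=0. PCs: A@2 B@0
Step 3: thread A executes A3 (x = x * -1). Shared: x=2 y=0. PCs: A@3 B@0
Step 4: thread A executes A4 (x = y). Shared: x=0 y=0. PCs: A@4 B@0
Step 5: thread B executes B1 (x = x - 2). Shared: x=-2 y=0. PCs: A@4 B@1
Step 6: thread B executes B2 (y = y + 2). Shared: x=-2 y=2. PCs: A@4 B@2
Step 7: thread B executes B3 (x = x * 2). Shared: x=-4 y=2. PCs: A@4 B@3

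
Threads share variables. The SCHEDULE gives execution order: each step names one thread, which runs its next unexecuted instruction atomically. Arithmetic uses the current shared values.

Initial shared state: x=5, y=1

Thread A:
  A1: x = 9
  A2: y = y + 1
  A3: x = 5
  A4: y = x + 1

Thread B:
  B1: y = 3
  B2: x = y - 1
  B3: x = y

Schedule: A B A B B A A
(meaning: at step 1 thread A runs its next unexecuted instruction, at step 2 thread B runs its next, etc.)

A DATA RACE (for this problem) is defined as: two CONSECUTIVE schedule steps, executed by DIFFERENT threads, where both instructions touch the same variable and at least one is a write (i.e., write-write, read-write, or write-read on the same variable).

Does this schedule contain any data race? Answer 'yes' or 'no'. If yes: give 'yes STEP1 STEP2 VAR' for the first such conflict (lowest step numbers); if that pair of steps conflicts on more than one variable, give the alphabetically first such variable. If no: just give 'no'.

Answer: yes 2 3 y

Derivation:
Steps 1,2: A(r=-,w=x) vs B(r=-,w=y). No conflict.
Steps 2,3: B(y = 3) vs A(y = y + 1). RACE on y (W-W).
Steps 3,4: A(y = y + 1) vs B(x = y - 1). RACE on y (W-R).
Steps 4,5: same thread (B). No race.
Steps 5,6: B(x = y) vs A(x = 5). RACE on x (W-W).
Steps 6,7: same thread (A). No race.
First conflict at steps 2,3.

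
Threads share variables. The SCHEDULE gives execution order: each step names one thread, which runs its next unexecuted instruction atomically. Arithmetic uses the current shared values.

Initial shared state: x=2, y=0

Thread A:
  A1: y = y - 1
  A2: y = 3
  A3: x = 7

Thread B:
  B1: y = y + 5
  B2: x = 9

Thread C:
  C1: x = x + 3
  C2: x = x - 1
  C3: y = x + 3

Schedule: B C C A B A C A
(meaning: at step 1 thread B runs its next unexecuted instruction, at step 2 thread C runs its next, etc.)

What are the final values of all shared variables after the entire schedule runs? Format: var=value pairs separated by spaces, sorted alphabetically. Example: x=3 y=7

Answer: x=7 y=12

Derivation:
Step 1: thread B executes B1 (y = y + 5). Shared: x=2 y=5. PCs: A@0 B@1 C@0
Step 2: thread C executes C1 (x = x + 3). Shared: x=5 y=5. PCs: A@0 B@1 C@1
Step 3: thread C executes C2 (x = x - 1). Shared: x=4 y=5. PCs: A@0 B@1 C@2
Step 4: thread A executes A1 (y = y - 1). Shared: x=4 y=4. PCs: A@1 B@1 C@2
Step 5: thread B executes B2 (x = 9). Shared: x=9 y=4. PCs: A@1 B@2 C@2
Step 6: thread A executes A2 (y = 3). Shared: x=9 y=3. PCs: A@2 B@2 C@2
Step 7: thread C executes C3 (y = x + 3). Shared: x=9 y=12. PCs: A@2 B@2 C@3
Step 8: thread A executes A3 (x = 7). Shared: x=7 y=12. PCs: A@3 B@2 C@3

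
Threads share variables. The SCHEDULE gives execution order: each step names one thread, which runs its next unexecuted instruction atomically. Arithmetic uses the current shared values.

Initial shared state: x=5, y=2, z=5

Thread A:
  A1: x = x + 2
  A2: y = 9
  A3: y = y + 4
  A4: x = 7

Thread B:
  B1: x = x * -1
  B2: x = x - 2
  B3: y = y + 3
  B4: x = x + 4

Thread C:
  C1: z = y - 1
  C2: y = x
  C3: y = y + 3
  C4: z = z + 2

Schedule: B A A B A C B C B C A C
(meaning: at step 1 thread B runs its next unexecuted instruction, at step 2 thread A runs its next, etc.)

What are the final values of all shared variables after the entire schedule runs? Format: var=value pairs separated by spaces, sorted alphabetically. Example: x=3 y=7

Step 1: thread B executes B1 (x = x * -1). Shared: x=-5 y=2 z=5. PCs: A@0 B@1 C@0
Step 2: thread A executes A1 (x = x + 2). Shared: x=-3 y=2 z=5. PCs: A@1 B@1 C@0
Step 3: thread A executes A2 (y = 9). Shared: x=-3 y=9 z=5. PCs: A@2 B@1 C@0
Step 4: thread B executes B2 (x = x - 2). Shared: x=-5 y=9 z=5. PCs: A@2 B@2 C@0
Step 5: thread A executes A3 (y = y + 4). Shared: x=-5 y=13 z=5. PCs: A@3 B@2 C@0
Step 6: thread C executes C1 (z = y - 1). Shared: x=-5 y=13 z=12. PCs: A@3 B@2 C@1
Step 7: thread B executes B3 (y = y + 3). Shared: x=-5 y=16 z=12. PCs: A@3 B@3 C@1
Step 8: thread C executes C2 (y = x). Shared: x=-5 y=-5 z=12. PCs: A@3 B@3 C@2
Step 9: thread B executes B4 (x = x + 4). Shared: x=-1 y=-5 z=12. PCs: A@3 B@4 C@2
Step 10: thread C executes C3 (y = y + 3). Shared: x=-1 y=-2 z=12. PCs: A@3 B@4 C@3
Step 11: thread A executes A4 (x = 7). Shared: x=7 y=-2 z=12. PCs: A@4 B@4 C@3
Step 12: thread C executes C4 (z = z + 2). Shared: x=7 y=-2 z=14. PCs: A@4 B@4 C@4

Answer: x=7 y=-2 z=14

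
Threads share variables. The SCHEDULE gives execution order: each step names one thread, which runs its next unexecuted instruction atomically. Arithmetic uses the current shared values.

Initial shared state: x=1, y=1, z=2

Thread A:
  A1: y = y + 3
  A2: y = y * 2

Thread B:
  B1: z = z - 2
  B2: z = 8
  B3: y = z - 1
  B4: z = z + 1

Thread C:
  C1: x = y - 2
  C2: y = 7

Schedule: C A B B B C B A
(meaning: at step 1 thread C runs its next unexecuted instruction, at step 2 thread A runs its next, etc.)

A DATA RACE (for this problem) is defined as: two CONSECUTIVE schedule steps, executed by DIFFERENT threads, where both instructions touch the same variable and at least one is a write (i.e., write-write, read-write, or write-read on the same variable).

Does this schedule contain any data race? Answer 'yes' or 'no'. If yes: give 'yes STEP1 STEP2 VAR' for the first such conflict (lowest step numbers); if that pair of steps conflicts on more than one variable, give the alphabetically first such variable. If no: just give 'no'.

Answer: yes 1 2 y

Derivation:
Steps 1,2: C(x = y - 2) vs A(y = y + 3). RACE on y (R-W).
Steps 2,3: A(r=y,w=y) vs B(r=z,w=z). No conflict.
Steps 3,4: same thread (B). No race.
Steps 4,5: same thread (B). No race.
Steps 5,6: B(y = z - 1) vs C(y = 7). RACE on y (W-W).
Steps 6,7: C(r=-,w=y) vs B(r=z,w=z). No conflict.
Steps 7,8: B(r=z,w=z) vs A(r=y,w=y). No conflict.
First conflict at steps 1,2.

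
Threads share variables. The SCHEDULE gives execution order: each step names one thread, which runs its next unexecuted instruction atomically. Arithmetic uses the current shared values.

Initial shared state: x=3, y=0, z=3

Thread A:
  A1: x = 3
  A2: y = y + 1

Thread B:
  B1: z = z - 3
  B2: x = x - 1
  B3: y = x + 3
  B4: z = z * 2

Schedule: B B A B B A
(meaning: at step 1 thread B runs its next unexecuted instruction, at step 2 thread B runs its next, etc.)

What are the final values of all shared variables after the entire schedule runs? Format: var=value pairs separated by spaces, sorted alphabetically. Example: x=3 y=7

Step 1: thread B executes B1 (z = z - 3). Shared: x=3 y=0 z=0. PCs: A@0 B@1
Step 2: thread B executes B2 (x = x - 1). Shared: x=2 y=0 z=0. PCs: A@0 B@2
Step 3: thread A executes A1 (x = 3). Shared: x=3 y=0 z=0. PCs: A@1 B@2
Step 4: thread B executes B3 (y = x + 3). Shared: x=3 y=6 z=0. PCs: A@1 B@3
Step 5: thread B executes B4 (z = z * 2). Shared: x=3 y=6 z=0. PCs: A@1 B@4
Step 6: thread A executes A2 (y = y + 1). Shared: x=3 y=7 z=0. PCs: A@2 B@4

Answer: x=3 y=7 z=0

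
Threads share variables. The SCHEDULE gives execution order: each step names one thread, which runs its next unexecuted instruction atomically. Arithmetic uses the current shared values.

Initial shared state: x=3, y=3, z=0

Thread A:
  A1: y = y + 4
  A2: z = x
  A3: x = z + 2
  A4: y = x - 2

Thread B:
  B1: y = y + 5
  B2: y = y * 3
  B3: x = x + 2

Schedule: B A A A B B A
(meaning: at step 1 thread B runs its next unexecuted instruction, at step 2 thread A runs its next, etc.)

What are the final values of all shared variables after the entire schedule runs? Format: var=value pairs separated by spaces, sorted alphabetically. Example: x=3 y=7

Answer: x=7 y=5 z=3

Derivation:
Step 1: thread B executes B1 (y = y + 5). Shared: x=3 y=8 z=0. PCs: A@0 B@1
Step 2: thread A executes A1 (y = y + 4). Shared: x=3 y=12 z=0. PCs: A@1 B@1
Step 3: thread A executes A2 (z = x). Shared: x=3 y=12 z=3. PCs: A@2 B@1
Step 4: thread A executes A3 (x = z + 2). Shared: x=5 y=12 z=3. PCs: A@3 B@1
Step 5: thread B executes B2 (y = y * 3). Shared: x=5 y=36 z=3. PCs: A@3 B@2
Step 6: thread B executes B3 (x = x + 2). Shared: x=7 y=36 z=3. PCs: A@3 B@3
Step 7: thread A executes A4 (y = x - 2). Shared: x=7 y=5 z=3. PCs: A@4 B@3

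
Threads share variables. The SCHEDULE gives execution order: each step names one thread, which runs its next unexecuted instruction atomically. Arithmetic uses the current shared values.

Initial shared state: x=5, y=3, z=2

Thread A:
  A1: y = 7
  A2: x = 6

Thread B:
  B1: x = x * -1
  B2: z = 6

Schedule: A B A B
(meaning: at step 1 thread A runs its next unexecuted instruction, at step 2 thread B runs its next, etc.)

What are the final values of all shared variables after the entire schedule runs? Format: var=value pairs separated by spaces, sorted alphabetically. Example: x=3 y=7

Step 1: thread A executes A1 (y = 7). Shared: x=5 y=7 z=2. PCs: A@1 B@0
Step 2: thread B executes B1 (x = x * -1). Shared: x=-5 y=7 z=2. PCs: A@1 B@1
Step 3: thread A executes A2 (x = 6). Shared: x=6 y=7 z=2. PCs: A@2 B@1
Step 4: thread B executes B2 (z = 6). Shared: x=6 y=7 z=6. PCs: A@2 B@2

Answer: x=6 y=7 z=6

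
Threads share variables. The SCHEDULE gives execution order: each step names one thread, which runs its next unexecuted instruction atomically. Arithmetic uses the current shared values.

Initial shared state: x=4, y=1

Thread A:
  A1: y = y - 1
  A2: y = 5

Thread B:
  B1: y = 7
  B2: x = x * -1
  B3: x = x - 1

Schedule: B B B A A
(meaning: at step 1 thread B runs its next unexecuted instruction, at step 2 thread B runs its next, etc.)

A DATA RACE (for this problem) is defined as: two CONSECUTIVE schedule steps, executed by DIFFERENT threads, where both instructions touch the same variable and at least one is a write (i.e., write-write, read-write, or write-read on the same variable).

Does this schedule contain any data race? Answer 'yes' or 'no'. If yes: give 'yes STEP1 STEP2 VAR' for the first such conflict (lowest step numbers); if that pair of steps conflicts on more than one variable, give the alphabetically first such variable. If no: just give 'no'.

Steps 1,2: same thread (B). No race.
Steps 2,3: same thread (B). No race.
Steps 3,4: B(r=x,w=x) vs A(r=y,w=y). No conflict.
Steps 4,5: same thread (A). No race.

Answer: no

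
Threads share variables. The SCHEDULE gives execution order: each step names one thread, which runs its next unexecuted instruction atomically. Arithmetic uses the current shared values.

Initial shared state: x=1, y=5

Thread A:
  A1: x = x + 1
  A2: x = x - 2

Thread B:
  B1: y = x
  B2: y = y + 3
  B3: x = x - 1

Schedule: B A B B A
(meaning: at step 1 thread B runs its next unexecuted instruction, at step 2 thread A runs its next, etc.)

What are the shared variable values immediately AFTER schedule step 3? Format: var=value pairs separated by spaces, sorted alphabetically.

Step 1: thread B executes B1 (y = x). Shared: x=1 y=1. PCs: A@0 B@1
Step 2: thread A executes A1 (x = x + 1). Shared: x=2 y=1. PCs: A@1 B@1
Step 3: thread B executes B2 (y = y + 3). Shared: x=2 y=4. PCs: A@1 B@2

Answer: x=2 y=4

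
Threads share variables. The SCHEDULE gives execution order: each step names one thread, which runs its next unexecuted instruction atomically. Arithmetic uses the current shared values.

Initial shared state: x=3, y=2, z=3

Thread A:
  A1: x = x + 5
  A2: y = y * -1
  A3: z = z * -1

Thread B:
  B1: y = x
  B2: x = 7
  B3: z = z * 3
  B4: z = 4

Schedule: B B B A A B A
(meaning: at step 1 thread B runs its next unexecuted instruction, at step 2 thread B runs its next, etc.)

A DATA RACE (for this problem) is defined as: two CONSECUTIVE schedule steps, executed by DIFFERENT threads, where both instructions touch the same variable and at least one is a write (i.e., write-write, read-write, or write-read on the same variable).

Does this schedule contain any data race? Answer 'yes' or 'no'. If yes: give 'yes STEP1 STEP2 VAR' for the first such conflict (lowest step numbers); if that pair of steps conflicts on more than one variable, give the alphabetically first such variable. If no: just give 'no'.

Steps 1,2: same thread (B). No race.
Steps 2,3: same thread (B). No race.
Steps 3,4: B(r=z,w=z) vs A(r=x,w=x). No conflict.
Steps 4,5: same thread (A). No race.
Steps 5,6: A(r=y,w=y) vs B(r=-,w=z). No conflict.
Steps 6,7: B(z = 4) vs A(z = z * -1). RACE on z (W-W).
First conflict at steps 6,7.

Answer: yes 6 7 z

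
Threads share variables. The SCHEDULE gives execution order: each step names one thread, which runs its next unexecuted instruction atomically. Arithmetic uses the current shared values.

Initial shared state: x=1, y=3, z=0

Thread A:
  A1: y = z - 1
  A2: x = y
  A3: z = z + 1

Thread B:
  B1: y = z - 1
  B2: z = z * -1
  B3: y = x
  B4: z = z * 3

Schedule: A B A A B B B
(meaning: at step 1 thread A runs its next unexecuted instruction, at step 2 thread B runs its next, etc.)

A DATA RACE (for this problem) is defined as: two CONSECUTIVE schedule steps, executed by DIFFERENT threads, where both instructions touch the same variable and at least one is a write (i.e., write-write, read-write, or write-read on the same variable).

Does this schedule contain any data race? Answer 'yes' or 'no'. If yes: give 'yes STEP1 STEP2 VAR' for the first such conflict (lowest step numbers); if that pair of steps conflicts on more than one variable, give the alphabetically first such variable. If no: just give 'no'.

Answer: yes 1 2 y

Derivation:
Steps 1,2: A(y = z - 1) vs B(y = z - 1). RACE on y (W-W).
Steps 2,3: B(y = z - 1) vs A(x = y). RACE on y (W-R).
Steps 3,4: same thread (A). No race.
Steps 4,5: A(z = z + 1) vs B(z = z * -1). RACE on z (W-W).
Steps 5,6: same thread (B). No race.
Steps 6,7: same thread (B). No race.
First conflict at steps 1,2.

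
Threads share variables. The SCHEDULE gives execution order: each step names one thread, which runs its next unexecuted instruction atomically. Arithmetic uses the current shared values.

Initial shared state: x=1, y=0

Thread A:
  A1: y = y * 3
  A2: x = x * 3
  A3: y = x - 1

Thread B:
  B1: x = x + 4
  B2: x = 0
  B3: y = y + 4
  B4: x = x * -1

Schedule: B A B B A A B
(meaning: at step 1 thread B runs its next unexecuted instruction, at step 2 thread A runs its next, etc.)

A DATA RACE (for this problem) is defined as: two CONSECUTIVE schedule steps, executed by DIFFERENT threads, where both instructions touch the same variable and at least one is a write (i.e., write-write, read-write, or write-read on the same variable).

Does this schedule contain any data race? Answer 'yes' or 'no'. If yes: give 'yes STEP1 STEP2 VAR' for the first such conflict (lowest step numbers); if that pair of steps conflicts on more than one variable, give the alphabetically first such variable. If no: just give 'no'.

Answer: yes 6 7 x

Derivation:
Steps 1,2: B(r=x,w=x) vs A(r=y,w=y). No conflict.
Steps 2,3: A(r=y,w=y) vs B(r=-,w=x). No conflict.
Steps 3,4: same thread (B). No race.
Steps 4,5: B(r=y,w=y) vs A(r=x,w=x). No conflict.
Steps 5,6: same thread (A). No race.
Steps 6,7: A(y = x - 1) vs B(x = x * -1). RACE on x (R-W).
First conflict at steps 6,7.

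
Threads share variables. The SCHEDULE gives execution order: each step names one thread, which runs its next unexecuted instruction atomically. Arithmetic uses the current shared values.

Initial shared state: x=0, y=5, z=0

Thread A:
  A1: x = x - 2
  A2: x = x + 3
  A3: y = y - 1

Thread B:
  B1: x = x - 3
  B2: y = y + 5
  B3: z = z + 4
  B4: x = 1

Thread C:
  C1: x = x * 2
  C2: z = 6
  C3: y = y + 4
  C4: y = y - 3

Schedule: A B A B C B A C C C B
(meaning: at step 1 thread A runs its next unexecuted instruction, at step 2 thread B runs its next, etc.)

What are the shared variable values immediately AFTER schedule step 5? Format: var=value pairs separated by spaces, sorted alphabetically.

Answer: x=-4 y=10 z=0

Derivation:
Step 1: thread A executes A1 (x = x - 2). Shared: x=-2 y=5 z=0. PCs: A@1 B@0 C@0
Step 2: thread B executes B1 (x = x - 3). Shared: x=-5 y=5 z=0. PCs: A@1 B@1 C@0
Step 3: thread A executes A2 (x = x + 3). Shared: x=-2 y=5 z=0. PCs: A@2 B@1 C@0
Step 4: thread B executes B2 (y = y + 5). Shared: x=-2 y=10 z=0. PCs: A@2 B@2 C@0
Step 5: thread C executes C1 (x = x * 2). Shared: x=-4 y=10 z=0. PCs: A@2 B@2 C@1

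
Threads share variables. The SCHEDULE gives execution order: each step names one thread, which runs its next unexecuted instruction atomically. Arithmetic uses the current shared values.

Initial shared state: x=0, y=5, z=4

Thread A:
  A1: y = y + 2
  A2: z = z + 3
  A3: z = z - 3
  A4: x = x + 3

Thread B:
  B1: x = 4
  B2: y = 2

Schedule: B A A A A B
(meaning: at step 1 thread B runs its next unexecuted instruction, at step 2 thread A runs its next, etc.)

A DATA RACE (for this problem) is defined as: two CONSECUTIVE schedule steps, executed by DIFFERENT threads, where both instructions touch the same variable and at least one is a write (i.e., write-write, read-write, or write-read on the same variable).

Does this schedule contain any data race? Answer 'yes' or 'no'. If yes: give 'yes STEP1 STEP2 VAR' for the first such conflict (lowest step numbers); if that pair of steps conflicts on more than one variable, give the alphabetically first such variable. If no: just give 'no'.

Steps 1,2: B(r=-,w=x) vs A(r=y,w=y). No conflict.
Steps 2,3: same thread (A). No race.
Steps 3,4: same thread (A). No race.
Steps 4,5: same thread (A). No race.
Steps 5,6: A(r=x,w=x) vs B(r=-,w=y). No conflict.

Answer: no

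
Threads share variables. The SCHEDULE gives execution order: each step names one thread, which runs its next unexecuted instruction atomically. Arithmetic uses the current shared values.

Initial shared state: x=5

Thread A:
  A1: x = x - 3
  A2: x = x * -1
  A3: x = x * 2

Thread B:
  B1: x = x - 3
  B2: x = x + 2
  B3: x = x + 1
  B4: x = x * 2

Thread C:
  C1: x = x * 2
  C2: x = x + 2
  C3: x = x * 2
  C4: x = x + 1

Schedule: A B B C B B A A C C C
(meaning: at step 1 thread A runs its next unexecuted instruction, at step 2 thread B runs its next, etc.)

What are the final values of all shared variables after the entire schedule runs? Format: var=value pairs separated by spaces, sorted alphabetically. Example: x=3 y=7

Step 1: thread A executes A1 (x = x - 3). Shared: x=2. PCs: A@1 B@0 C@0
Step 2: thread B executes B1 (x = x - 3). Shared: x=-1. PCs: A@1 B@1 C@0
Step 3: thread B executes B2 (x = x + 2). Shared: x=1. PCs: A@1 B@2 C@0
Step 4: thread C executes C1 (x = x * 2). Shared: x=2. PCs: A@1 B@2 C@1
Step 5: thread B executes B3 (x = x + 1). Shared: x=3. PCs: A@1 B@3 C@1
Step 6: thread B executes B4 (x = x * 2). Shared: x=6. PCs: A@1 B@4 C@1
Step 7: thread A executes A2 (x = x * -1). Shared: x=-6. PCs: A@2 B@4 C@1
Step 8: thread A executes A3 (x = x * 2). Shared: x=-12. PCs: A@3 B@4 C@1
Step 9: thread C executes C2 (x = x + 2). Shared: x=-10. PCs: A@3 B@4 C@2
Step 10: thread C executes C3 (x = x * 2). Shared: x=-20. PCs: A@3 B@4 C@3
Step 11: thread C executes C4 (x = x + 1). Shared: x=-19. PCs: A@3 B@4 C@4

Answer: x=-19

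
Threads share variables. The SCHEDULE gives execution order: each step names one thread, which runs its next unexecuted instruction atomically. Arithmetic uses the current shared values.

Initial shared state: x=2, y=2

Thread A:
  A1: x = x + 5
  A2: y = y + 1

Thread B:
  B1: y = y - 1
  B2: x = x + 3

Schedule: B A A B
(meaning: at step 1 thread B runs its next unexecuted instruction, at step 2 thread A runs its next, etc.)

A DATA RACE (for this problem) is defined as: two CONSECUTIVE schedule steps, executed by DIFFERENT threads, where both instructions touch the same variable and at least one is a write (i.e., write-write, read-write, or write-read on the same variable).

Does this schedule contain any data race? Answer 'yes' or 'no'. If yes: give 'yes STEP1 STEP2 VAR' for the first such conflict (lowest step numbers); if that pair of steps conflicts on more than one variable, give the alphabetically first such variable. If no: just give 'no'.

Steps 1,2: B(r=y,w=y) vs A(r=x,w=x). No conflict.
Steps 2,3: same thread (A). No race.
Steps 3,4: A(r=y,w=y) vs B(r=x,w=x). No conflict.

Answer: no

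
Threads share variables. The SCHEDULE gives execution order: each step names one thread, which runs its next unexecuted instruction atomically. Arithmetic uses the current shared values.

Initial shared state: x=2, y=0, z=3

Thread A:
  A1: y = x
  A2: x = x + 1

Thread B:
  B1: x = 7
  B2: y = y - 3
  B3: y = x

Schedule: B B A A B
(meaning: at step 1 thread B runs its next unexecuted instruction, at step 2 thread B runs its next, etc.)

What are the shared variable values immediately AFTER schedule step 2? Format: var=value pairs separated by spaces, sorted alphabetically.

Answer: x=7 y=-3 z=3

Derivation:
Step 1: thread B executes B1 (x = 7). Shared: x=7 y=0 z=3. PCs: A@0 B@1
Step 2: thread B executes B2 (y = y - 3). Shared: x=7 y=-3 z=3. PCs: A@0 B@2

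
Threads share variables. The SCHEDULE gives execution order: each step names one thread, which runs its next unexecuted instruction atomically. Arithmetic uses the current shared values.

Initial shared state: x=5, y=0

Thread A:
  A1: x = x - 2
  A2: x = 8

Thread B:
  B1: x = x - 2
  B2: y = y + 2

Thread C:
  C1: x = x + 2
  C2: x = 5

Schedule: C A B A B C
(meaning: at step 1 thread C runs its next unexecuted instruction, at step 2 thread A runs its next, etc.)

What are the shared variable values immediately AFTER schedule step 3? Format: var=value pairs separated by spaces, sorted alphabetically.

Step 1: thread C executes C1 (x = x + 2). Shared: x=7 y=0. PCs: A@0 B@0 C@1
Step 2: thread A executes A1 (x = x - 2). Shared: x=5 y=0. PCs: A@1 B@0 C@1
Step 3: thread B executes B1 (x = x - 2). Shared: x=3 y=0. PCs: A@1 B@1 C@1

Answer: x=3 y=0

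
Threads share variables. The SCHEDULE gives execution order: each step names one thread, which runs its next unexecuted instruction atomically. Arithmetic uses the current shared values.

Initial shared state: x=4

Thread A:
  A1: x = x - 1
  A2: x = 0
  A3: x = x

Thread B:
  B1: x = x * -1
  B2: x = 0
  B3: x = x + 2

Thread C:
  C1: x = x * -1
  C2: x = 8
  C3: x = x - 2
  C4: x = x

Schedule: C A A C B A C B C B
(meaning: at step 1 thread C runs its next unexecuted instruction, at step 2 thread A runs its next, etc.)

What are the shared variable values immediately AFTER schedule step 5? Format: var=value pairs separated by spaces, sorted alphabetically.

Answer: x=-8

Derivation:
Step 1: thread C executes C1 (x = x * -1). Shared: x=-4. PCs: A@0 B@0 C@1
Step 2: thread A executes A1 (x = x - 1). Shared: x=-5. PCs: A@1 B@0 C@1
Step 3: thread A executes A2 (x = 0). Shared: x=0. PCs: A@2 B@0 C@1
Step 4: thread C executes C2 (x = 8). Shared: x=8. PCs: A@2 B@0 C@2
Step 5: thread B executes B1 (x = x * -1). Shared: x=-8. PCs: A@2 B@1 C@2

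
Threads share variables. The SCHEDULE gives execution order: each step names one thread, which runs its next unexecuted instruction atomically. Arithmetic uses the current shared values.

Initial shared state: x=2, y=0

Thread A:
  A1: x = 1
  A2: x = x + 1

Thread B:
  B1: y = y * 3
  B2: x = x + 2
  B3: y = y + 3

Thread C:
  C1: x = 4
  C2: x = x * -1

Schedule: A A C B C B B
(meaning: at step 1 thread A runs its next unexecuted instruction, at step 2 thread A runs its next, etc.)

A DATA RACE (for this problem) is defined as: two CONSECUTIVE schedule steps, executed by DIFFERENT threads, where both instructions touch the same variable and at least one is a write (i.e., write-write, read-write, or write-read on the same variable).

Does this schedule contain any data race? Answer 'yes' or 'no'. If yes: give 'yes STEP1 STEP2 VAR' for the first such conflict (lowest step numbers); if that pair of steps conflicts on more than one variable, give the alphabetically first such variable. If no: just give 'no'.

Steps 1,2: same thread (A). No race.
Steps 2,3: A(x = x + 1) vs C(x = 4). RACE on x (W-W).
Steps 3,4: C(r=-,w=x) vs B(r=y,w=y). No conflict.
Steps 4,5: B(r=y,w=y) vs C(r=x,w=x). No conflict.
Steps 5,6: C(x = x * -1) vs B(x = x + 2). RACE on x (W-W).
Steps 6,7: same thread (B). No race.
First conflict at steps 2,3.

Answer: yes 2 3 x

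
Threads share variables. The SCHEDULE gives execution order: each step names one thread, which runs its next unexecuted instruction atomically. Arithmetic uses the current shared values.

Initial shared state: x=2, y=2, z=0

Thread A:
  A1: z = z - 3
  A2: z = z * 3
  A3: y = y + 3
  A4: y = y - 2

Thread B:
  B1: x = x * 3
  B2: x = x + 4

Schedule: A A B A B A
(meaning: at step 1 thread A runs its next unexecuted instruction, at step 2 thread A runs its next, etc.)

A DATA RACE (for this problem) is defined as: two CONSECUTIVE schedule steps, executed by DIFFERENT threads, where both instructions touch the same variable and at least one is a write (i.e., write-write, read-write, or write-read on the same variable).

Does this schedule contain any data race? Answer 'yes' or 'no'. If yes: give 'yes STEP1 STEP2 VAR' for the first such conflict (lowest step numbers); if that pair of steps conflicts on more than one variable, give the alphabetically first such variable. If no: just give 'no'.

Steps 1,2: same thread (A). No race.
Steps 2,3: A(r=z,w=z) vs B(r=x,w=x). No conflict.
Steps 3,4: B(r=x,w=x) vs A(r=y,w=y). No conflict.
Steps 4,5: A(r=y,w=y) vs B(r=x,w=x). No conflict.
Steps 5,6: B(r=x,w=x) vs A(r=y,w=y). No conflict.

Answer: no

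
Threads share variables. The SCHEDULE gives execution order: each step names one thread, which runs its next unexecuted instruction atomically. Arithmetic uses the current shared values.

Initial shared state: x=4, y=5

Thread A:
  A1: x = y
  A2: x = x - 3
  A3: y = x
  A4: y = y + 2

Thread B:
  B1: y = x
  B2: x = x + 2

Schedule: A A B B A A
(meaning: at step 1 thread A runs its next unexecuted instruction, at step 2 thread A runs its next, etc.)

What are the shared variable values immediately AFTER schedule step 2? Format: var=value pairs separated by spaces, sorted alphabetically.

Answer: x=2 y=5

Derivation:
Step 1: thread A executes A1 (x = y). Shared: x=5 y=5. PCs: A@1 B@0
Step 2: thread A executes A2 (x = x - 3). Shared: x=2 y=5. PCs: A@2 B@0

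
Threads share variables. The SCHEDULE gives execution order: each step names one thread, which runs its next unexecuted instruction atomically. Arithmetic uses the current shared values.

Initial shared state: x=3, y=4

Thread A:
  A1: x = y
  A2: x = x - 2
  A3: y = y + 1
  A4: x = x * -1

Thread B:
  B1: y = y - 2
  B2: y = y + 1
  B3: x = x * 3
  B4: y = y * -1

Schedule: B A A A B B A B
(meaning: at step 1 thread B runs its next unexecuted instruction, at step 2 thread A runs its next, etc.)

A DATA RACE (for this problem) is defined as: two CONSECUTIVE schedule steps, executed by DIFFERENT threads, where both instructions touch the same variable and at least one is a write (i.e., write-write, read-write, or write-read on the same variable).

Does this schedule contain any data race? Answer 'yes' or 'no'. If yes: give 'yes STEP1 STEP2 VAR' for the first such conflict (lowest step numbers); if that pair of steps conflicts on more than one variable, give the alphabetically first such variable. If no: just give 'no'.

Answer: yes 1 2 y

Derivation:
Steps 1,2: B(y = y - 2) vs A(x = y). RACE on y (W-R).
Steps 2,3: same thread (A). No race.
Steps 3,4: same thread (A). No race.
Steps 4,5: A(y = y + 1) vs B(y = y + 1). RACE on y (W-W).
Steps 5,6: same thread (B). No race.
Steps 6,7: B(x = x * 3) vs A(x = x * -1). RACE on x (W-W).
Steps 7,8: A(r=x,w=x) vs B(r=y,w=y). No conflict.
First conflict at steps 1,2.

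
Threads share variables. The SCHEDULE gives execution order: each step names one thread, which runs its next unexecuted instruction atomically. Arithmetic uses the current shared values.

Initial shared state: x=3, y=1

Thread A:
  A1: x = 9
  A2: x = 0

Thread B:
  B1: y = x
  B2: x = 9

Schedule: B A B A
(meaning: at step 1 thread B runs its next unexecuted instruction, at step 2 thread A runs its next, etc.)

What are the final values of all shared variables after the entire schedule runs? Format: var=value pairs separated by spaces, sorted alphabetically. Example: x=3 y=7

Answer: x=0 y=3

Derivation:
Step 1: thread B executes B1 (y = x). Shared: x=3 y=3. PCs: A@0 B@1
Step 2: thread A executes A1 (x = 9). Shared: x=9 y=3. PCs: A@1 B@1
Step 3: thread B executes B2 (x = 9). Shared: x=9 y=3. PCs: A@1 B@2
Step 4: thread A executes A2 (x = 0). Shared: x=0 y=3. PCs: A@2 B@2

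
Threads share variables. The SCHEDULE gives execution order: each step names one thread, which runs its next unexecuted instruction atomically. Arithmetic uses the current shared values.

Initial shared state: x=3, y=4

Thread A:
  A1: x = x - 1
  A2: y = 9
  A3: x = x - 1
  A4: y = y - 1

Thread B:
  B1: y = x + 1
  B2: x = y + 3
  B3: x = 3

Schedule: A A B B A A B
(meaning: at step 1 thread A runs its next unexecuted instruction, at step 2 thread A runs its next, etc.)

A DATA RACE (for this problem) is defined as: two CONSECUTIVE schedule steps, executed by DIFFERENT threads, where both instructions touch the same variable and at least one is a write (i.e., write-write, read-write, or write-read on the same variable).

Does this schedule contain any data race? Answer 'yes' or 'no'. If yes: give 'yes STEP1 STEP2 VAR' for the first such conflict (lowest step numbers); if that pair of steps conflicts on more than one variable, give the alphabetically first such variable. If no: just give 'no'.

Steps 1,2: same thread (A). No race.
Steps 2,3: A(y = 9) vs B(y = x + 1). RACE on y (W-W).
Steps 3,4: same thread (B). No race.
Steps 4,5: B(x = y + 3) vs A(x = x - 1). RACE on x (W-W).
Steps 5,6: same thread (A). No race.
Steps 6,7: A(r=y,w=y) vs B(r=-,w=x). No conflict.
First conflict at steps 2,3.

Answer: yes 2 3 y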